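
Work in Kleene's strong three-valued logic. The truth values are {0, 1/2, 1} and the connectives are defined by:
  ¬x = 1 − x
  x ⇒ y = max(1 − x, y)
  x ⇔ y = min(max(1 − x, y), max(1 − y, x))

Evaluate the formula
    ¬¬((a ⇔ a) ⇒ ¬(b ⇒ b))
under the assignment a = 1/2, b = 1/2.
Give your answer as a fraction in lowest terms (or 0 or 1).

a ⇔ a = 1/2 ⇔ 1/2 = 1/2
b ⇒ b = 1/2 ⇒ 1/2 = 1/2
¬(b ⇒ b) = ¬1/2 = 1/2
(a ⇔ a) ⇒ ¬(b ⇒ b) = 1/2 ⇒ 1/2 = 1/2
¬((a ⇔ a) ⇒ ¬(b ⇒ b)) = ¬1/2 = 1/2
¬¬((a ⇔ a) ⇒ ¬(b ⇒ b)) = ¬1/2 = 1/2

1/2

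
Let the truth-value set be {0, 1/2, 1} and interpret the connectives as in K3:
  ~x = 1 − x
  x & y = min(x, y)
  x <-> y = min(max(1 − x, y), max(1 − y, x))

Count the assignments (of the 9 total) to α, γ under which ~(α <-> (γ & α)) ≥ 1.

α = 0, γ = 0 ↦ 0  <
α = 0, γ = 1/2 ↦ 0  <
α = 0, γ = 1 ↦ 0  <
α = 1/2, γ = 0 ↦ 1/2  <
α = 1/2, γ = 1/2 ↦ 1/2  <
α = 1/2, γ = 1 ↦ 1/2  <
α = 1, γ = 0 ↦ 1  ≥
α = 1, γ = 1/2 ↦ 1/2  <
α = 1, γ = 1 ↦ 0  <
So 1 of the 9 assignments meets the threshold.

1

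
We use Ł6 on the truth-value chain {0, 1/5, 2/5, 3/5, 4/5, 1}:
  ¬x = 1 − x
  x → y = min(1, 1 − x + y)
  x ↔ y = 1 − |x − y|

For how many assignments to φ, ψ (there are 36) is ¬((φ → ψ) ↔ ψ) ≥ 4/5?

4

value 1: 1 assignment (counts)
value 4/5: 3 assignments (counts)
value 3/5: 5 assignments
value 2/5: 7 assignments
value 1/5: 9 assignments
value 0: 11 assignments
So 4 of the 36 assignments meet the threshold.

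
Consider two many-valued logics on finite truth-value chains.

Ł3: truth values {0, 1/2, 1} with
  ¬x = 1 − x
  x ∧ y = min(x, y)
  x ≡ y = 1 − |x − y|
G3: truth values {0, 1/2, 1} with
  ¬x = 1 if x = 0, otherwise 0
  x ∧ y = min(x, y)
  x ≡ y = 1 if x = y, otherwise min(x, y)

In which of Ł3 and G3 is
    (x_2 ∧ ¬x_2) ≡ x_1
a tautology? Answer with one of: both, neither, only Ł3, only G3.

In Ł3: at x_1 = 0, x_2 = 1/2 the value is 1/2 — not a tautology.
In G3: at x_1 = 1/2, x_2 = 0 the value is 0 — not a tautology.

neither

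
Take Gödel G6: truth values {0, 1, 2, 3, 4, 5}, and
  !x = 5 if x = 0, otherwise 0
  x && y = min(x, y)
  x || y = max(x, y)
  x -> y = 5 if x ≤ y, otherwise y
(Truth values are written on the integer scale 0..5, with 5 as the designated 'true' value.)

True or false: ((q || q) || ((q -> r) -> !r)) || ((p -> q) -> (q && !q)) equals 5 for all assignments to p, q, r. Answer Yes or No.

No

Counterexample: take p = 0, q = 0, r = 1.
q || q = 0 || 0 = 0
q -> r = 0 -> 1 = 5
!r = !1 = 0
(q -> r) -> !r = 5 -> 0 = 0
(q || q) || ((q -> r) -> !r) = 0 || 0 = 0
p -> q = 0 -> 0 = 5
!q = !0 = 5
q && !q = 0 && 5 = 0
(p -> q) -> (q && !q) = 5 -> 0 = 0
((q || q) || ((q -> r) -> !r)) || ((p -> q) -> (q && !q)) = 0 || 0 = 0
This gives 0 ≠ 5.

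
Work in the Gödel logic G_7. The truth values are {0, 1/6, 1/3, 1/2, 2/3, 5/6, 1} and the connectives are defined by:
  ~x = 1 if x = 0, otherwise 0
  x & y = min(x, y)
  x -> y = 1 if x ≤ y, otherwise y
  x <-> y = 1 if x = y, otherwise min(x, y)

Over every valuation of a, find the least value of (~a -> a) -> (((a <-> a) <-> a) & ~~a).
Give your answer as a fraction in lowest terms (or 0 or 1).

1/6

Take a = 1/6:
~a = ~1/6 = 0
~a -> a = 0 -> 1/6 = 1
a <-> a = 1/6 <-> 1/6 = 1
(a <-> a) <-> a = 1 <-> 1/6 = 1/6
~a = ~1/6 = 0
~~a = ~0 = 1
((a <-> a) <-> a) & ~~a = 1/6 & 1 = 1/6
(~a -> a) -> (((a <-> a) <-> a) & ~~a) = 1 -> 1/6 = 1/6
No assignment yields a value below 1/6, so this is the minimum.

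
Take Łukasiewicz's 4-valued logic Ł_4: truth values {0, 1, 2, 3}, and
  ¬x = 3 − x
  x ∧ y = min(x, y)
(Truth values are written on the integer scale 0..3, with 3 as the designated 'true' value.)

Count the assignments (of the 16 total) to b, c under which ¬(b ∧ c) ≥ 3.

7

b = 0, c = 0 ↦ 3  ≥
b = 0, c = 1 ↦ 3  ≥
b = 0, c = 2 ↦ 3  ≥
b = 0, c = 3 ↦ 3  ≥
b = 1, c = 0 ↦ 3  ≥
b = 1, c = 1 ↦ 2  <
b = 1, c = 2 ↦ 2  <
b = 1, c = 3 ↦ 2  <
b = 2, c = 0 ↦ 3  ≥
b = 2, c = 1 ↦ 2  <
b = 2, c = 2 ↦ 1  <
b = 2, c = 3 ↦ 1  <
b = 3, c = 0 ↦ 3  ≥
b = 3, c = 1 ↦ 2  <
b = 3, c = 2 ↦ 1  <
b = 3, c = 3 ↦ 0  <
So 7 of the 16 assignments meet the threshold.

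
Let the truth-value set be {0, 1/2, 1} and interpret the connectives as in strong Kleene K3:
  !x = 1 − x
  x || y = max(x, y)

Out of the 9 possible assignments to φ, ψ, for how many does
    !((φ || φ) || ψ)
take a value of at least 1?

1

φ = 0, ψ = 0 ↦ 1  ≥
φ = 0, ψ = 1/2 ↦ 1/2  <
φ = 0, ψ = 1 ↦ 0  <
φ = 1/2, ψ = 0 ↦ 1/2  <
φ = 1/2, ψ = 1/2 ↦ 1/2  <
φ = 1/2, ψ = 1 ↦ 0  <
φ = 1, ψ = 0 ↦ 0  <
φ = 1, ψ = 1/2 ↦ 0  <
φ = 1, ψ = 1 ↦ 0  <
So 1 of the 9 assignments meets the threshold.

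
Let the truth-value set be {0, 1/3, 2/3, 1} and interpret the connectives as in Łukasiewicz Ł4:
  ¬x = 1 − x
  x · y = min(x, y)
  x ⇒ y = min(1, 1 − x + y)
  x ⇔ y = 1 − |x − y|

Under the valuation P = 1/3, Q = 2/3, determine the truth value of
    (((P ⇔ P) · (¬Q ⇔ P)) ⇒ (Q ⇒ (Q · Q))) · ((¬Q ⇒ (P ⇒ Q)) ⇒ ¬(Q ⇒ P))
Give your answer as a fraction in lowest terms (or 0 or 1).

P ⇔ P = 1/3 ⇔ 1/3 = 1
¬Q = ¬2/3 = 1/3
¬Q ⇔ P = 1/3 ⇔ 1/3 = 1
(P ⇔ P) · (¬Q ⇔ P) = 1 · 1 = 1
Q · Q = 2/3 · 2/3 = 2/3
Q ⇒ (Q · Q) = 2/3 ⇒ 2/3 = 1
((P ⇔ P) · (¬Q ⇔ P)) ⇒ (Q ⇒ (Q · Q)) = 1 ⇒ 1 = 1
¬Q = ¬2/3 = 1/3
P ⇒ Q = 1/3 ⇒ 2/3 = 1
¬Q ⇒ (P ⇒ Q) = 1/3 ⇒ 1 = 1
Q ⇒ P = 2/3 ⇒ 1/3 = 2/3
¬(Q ⇒ P) = ¬2/3 = 1/3
(¬Q ⇒ (P ⇒ Q)) ⇒ ¬(Q ⇒ P) = 1 ⇒ 1/3 = 1/3
(((P ⇔ P) · (¬Q ⇔ P)) ⇒ (Q ⇒ (Q · Q))) · ((¬Q ⇒ (P ⇒ Q)) ⇒ ¬(Q ⇒ P)) = 1 · 1/3 = 1/3

1/3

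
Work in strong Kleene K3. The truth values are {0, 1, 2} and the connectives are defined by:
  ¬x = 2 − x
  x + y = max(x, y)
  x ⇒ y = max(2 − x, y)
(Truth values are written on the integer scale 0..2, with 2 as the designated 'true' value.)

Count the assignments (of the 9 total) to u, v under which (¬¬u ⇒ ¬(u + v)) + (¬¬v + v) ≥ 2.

u = 0, v = 0 ↦ 2  ≥
u = 0, v = 1 ↦ 2  ≥
u = 0, v = 2 ↦ 2  ≥
u = 1, v = 0 ↦ 1  <
u = 1, v = 1 ↦ 1  <
u = 1, v = 2 ↦ 2  ≥
u = 2, v = 0 ↦ 0  <
u = 2, v = 1 ↦ 1  <
u = 2, v = 2 ↦ 2  ≥
So 5 of the 9 assignments meet the threshold.

5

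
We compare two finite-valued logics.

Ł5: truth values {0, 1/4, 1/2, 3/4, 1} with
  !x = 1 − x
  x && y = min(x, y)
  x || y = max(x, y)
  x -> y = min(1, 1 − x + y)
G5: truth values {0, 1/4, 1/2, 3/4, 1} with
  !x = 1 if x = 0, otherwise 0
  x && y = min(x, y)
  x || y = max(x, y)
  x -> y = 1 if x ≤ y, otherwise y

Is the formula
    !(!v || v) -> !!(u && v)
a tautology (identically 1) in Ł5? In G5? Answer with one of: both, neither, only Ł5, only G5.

In Ł5: at u = 0, v = 1/4 the value is 3/4 — not a tautology.
In G5: every assignment gives 1 — tautology.

only G5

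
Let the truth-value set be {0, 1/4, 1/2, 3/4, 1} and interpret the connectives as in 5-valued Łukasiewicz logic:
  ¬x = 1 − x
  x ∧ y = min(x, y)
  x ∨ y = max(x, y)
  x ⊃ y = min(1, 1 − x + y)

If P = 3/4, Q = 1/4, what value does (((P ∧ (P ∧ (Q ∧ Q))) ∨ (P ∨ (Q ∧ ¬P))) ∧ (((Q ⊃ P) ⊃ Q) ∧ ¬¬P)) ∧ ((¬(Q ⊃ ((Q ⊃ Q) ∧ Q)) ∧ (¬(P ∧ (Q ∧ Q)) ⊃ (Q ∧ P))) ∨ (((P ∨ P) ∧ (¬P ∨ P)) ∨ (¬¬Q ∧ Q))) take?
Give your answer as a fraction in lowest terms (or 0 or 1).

1/4

Q ∧ Q = 1/4 ∧ 1/4 = 1/4
P ∧ (Q ∧ Q) = 3/4 ∧ 1/4 = 1/4
P ∧ (P ∧ (Q ∧ Q)) = 3/4 ∧ 1/4 = 1/4
¬P = ¬3/4 = 1/4
Q ∧ ¬P = 1/4 ∧ 1/4 = 1/4
P ∨ (Q ∧ ¬P) = 3/4 ∨ 1/4 = 3/4
(P ∧ (P ∧ (Q ∧ Q))) ∨ (P ∨ (Q ∧ ¬P)) = 1/4 ∨ 3/4 = 3/4
Q ⊃ P = 1/4 ⊃ 3/4 = 1
(Q ⊃ P) ⊃ Q = 1 ⊃ 1/4 = 1/4
¬P = ¬3/4 = 1/4
¬¬P = ¬1/4 = 3/4
((Q ⊃ P) ⊃ Q) ∧ ¬¬P = 1/4 ∧ 3/4 = 1/4
((P ∧ (P ∧ (Q ∧ Q))) ∨ (P ∨ (Q ∧ ¬P))) ∧ (((Q ⊃ P) ⊃ Q) ∧ ¬¬P) = 3/4 ∧ 1/4 = 1/4
Q ⊃ Q = 1/4 ⊃ 1/4 = 1
(Q ⊃ Q) ∧ Q = 1 ∧ 1/4 = 1/4
Q ⊃ ((Q ⊃ Q) ∧ Q) = 1/4 ⊃ 1/4 = 1
¬(Q ⊃ ((Q ⊃ Q) ∧ Q)) = ¬1 = 0
Q ∧ Q = 1/4 ∧ 1/4 = 1/4
P ∧ (Q ∧ Q) = 3/4 ∧ 1/4 = 1/4
¬(P ∧ (Q ∧ Q)) = ¬1/4 = 3/4
Q ∧ P = 1/4 ∧ 3/4 = 1/4
¬(P ∧ (Q ∧ Q)) ⊃ (Q ∧ P) = 3/4 ⊃ 1/4 = 1/2
¬(Q ⊃ ((Q ⊃ Q) ∧ Q)) ∧ (¬(P ∧ (Q ∧ Q)) ⊃ (Q ∧ P)) = 0 ∧ 1/2 = 0
P ∨ P = 3/4 ∨ 3/4 = 3/4
¬P = ¬3/4 = 1/4
¬P ∨ P = 1/4 ∨ 3/4 = 3/4
(P ∨ P) ∧ (¬P ∨ P) = 3/4 ∧ 3/4 = 3/4
¬Q = ¬1/4 = 3/4
¬¬Q = ¬3/4 = 1/4
¬¬Q ∧ Q = 1/4 ∧ 1/4 = 1/4
((P ∨ P) ∧ (¬P ∨ P)) ∨ (¬¬Q ∧ Q) = 3/4 ∨ 1/4 = 3/4
(¬(Q ⊃ ((Q ⊃ Q) ∧ Q)) ∧ (¬(P ∧ (Q ∧ Q)) ⊃ (Q ∧ P))) ∨ (((P ∨ P) ∧ (¬P ∨ P)) ∨ (¬¬Q ∧ Q)) = 0 ∨ 3/4 = 3/4
(((P ∧ (P ∧ (Q ∧ Q))) ∨ (P ∨ (Q ∧ ¬P))) ∧ (((Q ⊃ P) ⊃ Q) ∧ ¬¬P)) ∧ ((¬(Q ⊃ ((Q ⊃ Q) ∧ Q)) ∧ (¬(P ∧ (Q ∧ Q)) ⊃ (Q ∧ P))) ∨ (((P ∨ P) ∧ (¬P ∨ P)) ∨ (¬¬Q ∧ Q))) = 1/4 ∧ 3/4 = 1/4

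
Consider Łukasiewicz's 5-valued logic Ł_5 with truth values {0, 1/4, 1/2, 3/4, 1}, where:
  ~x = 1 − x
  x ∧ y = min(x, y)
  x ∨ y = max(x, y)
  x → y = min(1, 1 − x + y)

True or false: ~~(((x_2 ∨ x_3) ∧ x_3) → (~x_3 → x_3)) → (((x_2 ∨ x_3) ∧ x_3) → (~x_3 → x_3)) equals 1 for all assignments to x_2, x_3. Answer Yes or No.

Yes

At x_2 = 1/4, x_3 = 1/2, for instance:
x_2 ∨ x_3 = 1/4 ∨ 1/2 = 1/2
(x_2 ∨ x_3) ∧ x_3 = 1/2 ∧ 1/2 = 1/2
~x_3 = ~1/2 = 1/2
~x_3 → x_3 = 1/2 → 1/2 = 1
((x_2 ∨ x_3) ∧ x_3) → (~x_3 → x_3) = 1/2 → 1 = 1
~(((x_2 ∨ x_3) ∧ x_3) → (~x_3 → x_3)) = ~1 = 0
~~(((x_2 ∨ x_3) ∧ x_3) → (~x_3 → x_3)) = ~0 = 1
~~(((x_2 ∨ x_3) ∧ x_3) → (~x_3 → x_3)) → (((x_2 ∨ x_3) ∧ x_3) → (~x_3 → x_3)) = 1 → 1 = 1
and checking the remaining 24 assignments likewise gives ≥ 1 in every case.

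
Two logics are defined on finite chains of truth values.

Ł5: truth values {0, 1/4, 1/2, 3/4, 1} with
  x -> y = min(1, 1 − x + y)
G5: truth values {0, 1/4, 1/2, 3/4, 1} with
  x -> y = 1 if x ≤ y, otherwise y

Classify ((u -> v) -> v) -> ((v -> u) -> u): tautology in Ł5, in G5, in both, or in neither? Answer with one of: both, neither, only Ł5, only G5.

only Ł5

In Ł5: every assignment gives 1 — tautology.
In G5: at u = 1/4, v = 0 the value is 1/4 — not a tautology.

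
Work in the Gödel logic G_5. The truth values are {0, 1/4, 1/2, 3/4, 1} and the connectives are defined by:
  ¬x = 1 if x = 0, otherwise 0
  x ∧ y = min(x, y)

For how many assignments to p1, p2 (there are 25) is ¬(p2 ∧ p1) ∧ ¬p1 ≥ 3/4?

5

value 1: 5 assignments (counts)
value 0: 20 assignments
So 5 of the 25 assignments meet the threshold.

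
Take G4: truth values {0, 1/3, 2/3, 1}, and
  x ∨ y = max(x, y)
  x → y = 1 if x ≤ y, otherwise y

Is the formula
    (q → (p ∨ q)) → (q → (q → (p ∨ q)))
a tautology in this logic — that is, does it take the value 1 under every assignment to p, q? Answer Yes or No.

Yes

p = 0, q = 0 ↦ 1
p = 0, q = 1/3 ↦ 1
p = 0, q = 2/3 ↦ 1
p = 0, q = 1 ↦ 1
p = 1/3, q = 0 ↦ 1
p = 1/3, q = 1/3 ↦ 1
p = 1/3, q = 2/3 ↦ 1
p = 1/3, q = 1 ↦ 1
p = 2/3, q = 0 ↦ 1
p = 2/3, q = 1/3 ↦ 1
p = 2/3, q = 2/3 ↦ 1
p = 2/3, q = 1 ↦ 1
p = 1, q = 0 ↦ 1
p = 1, q = 1/3 ↦ 1
p = 1, q = 2/3 ↦ 1
p = 1, q = 1 ↦ 1
Every assignment gives a value ≥ 1.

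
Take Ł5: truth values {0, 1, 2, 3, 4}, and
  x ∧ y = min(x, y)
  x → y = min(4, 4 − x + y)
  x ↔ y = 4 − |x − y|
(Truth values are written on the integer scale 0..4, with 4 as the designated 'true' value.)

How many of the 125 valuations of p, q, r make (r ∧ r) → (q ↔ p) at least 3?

value 4: 85 assignments (counts)
value 3: 20 assignments (counts)
value 2: 12 assignments
value 1: 6 assignments
value 0: 2 assignments
So 105 of the 125 assignments meet the threshold.

105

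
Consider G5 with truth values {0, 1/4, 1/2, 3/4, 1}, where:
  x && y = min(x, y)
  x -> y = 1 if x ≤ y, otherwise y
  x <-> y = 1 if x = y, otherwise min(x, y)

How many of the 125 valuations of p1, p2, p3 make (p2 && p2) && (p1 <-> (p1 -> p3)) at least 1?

value 1: 1 assignment (counts)
value 3/4: 7 assignments
value 1/2: 19 assignments
value 1/4: 37 assignments
value 0: 61 assignments
So 1 of the 125 assignments meets the threshold.

1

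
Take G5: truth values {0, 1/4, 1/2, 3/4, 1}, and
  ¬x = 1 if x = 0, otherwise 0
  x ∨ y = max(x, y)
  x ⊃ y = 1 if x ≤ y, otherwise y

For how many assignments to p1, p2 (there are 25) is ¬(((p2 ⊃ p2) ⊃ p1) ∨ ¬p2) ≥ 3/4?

4

value 1: 4 assignments (counts)
value 0: 21 assignments
So 4 of the 25 assignments meet the threshold.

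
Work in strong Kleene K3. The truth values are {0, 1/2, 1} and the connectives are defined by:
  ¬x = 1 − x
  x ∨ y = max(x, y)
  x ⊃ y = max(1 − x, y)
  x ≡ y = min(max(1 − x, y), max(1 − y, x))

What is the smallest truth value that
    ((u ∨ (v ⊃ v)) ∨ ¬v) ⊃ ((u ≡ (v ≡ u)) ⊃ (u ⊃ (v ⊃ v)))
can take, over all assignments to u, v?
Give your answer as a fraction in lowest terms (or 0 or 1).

1/2

Take u = 1/2, v = 1/2:
v ⊃ v = 1/2 ⊃ 1/2 = 1/2
u ∨ (v ⊃ v) = 1/2 ∨ 1/2 = 1/2
¬v = ¬1/2 = 1/2
(u ∨ (v ⊃ v)) ∨ ¬v = 1/2 ∨ 1/2 = 1/2
v ≡ u = 1/2 ≡ 1/2 = 1/2
u ≡ (v ≡ u) = 1/2 ≡ 1/2 = 1/2
v ⊃ v = 1/2 ⊃ 1/2 = 1/2
u ⊃ (v ⊃ v) = 1/2 ⊃ 1/2 = 1/2
(u ≡ (v ≡ u)) ⊃ (u ⊃ (v ⊃ v)) = 1/2 ⊃ 1/2 = 1/2
((u ∨ (v ⊃ v)) ∨ ¬v) ⊃ ((u ≡ (v ≡ u)) ⊃ (u ⊃ (v ⊃ v))) = 1/2 ⊃ 1/2 = 1/2
No assignment yields a value below 1/2, so this is the minimum.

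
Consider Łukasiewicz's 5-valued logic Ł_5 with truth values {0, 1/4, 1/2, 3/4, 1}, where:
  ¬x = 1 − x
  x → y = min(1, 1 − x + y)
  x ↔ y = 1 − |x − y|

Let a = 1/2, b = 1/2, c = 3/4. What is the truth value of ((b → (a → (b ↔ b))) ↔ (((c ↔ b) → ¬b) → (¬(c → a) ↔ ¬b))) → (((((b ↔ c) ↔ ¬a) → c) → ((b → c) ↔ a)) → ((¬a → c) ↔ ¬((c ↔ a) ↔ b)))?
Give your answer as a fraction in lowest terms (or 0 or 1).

b ↔ b = 1/2 ↔ 1/2 = 1
a → (b ↔ b) = 1/2 → 1 = 1
b → (a → (b ↔ b)) = 1/2 → 1 = 1
c ↔ b = 3/4 ↔ 1/2 = 3/4
¬b = ¬1/2 = 1/2
(c ↔ b) → ¬b = 3/4 → 1/2 = 3/4
c → a = 3/4 → 1/2 = 3/4
¬(c → a) = ¬3/4 = 1/4
¬b = ¬1/2 = 1/2
¬(c → a) ↔ ¬b = 1/4 ↔ 1/2 = 3/4
((c ↔ b) → ¬b) → (¬(c → a) ↔ ¬b) = 3/4 → 3/4 = 1
(b → (a → (b ↔ b))) ↔ (((c ↔ b) → ¬b) → (¬(c → a) ↔ ¬b)) = 1 ↔ 1 = 1
b ↔ c = 1/2 ↔ 3/4 = 3/4
¬a = ¬1/2 = 1/2
(b ↔ c) ↔ ¬a = 3/4 ↔ 1/2 = 3/4
((b ↔ c) ↔ ¬a) → c = 3/4 → 3/4 = 1
b → c = 1/2 → 3/4 = 1
(b → c) ↔ a = 1 ↔ 1/2 = 1/2
(((b ↔ c) ↔ ¬a) → c) → ((b → c) ↔ a) = 1 → 1/2 = 1/2
¬a = ¬1/2 = 1/2
¬a → c = 1/2 → 3/4 = 1
c ↔ a = 3/4 ↔ 1/2 = 3/4
(c ↔ a) ↔ b = 3/4 ↔ 1/2 = 3/4
¬((c ↔ a) ↔ b) = ¬3/4 = 1/4
(¬a → c) ↔ ¬((c ↔ a) ↔ b) = 1 ↔ 1/4 = 1/4
((((b ↔ c) ↔ ¬a) → c) → ((b → c) ↔ a)) → ((¬a → c) ↔ ¬((c ↔ a) ↔ b)) = 1/2 → 1/4 = 3/4
((b → (a → (b ↔ b))) ↔ (((c ↔ b) → ¬b) → (¬(c → a) ↔ ¬b))) → (((((b ↔ c) ↔ ¬a) → c) → ((b → c) ↔ a)) → ((¬a → c) ↔ ¬((c ↔ a) ↔ b))) = 1 → 3/4 = 3/4

3/4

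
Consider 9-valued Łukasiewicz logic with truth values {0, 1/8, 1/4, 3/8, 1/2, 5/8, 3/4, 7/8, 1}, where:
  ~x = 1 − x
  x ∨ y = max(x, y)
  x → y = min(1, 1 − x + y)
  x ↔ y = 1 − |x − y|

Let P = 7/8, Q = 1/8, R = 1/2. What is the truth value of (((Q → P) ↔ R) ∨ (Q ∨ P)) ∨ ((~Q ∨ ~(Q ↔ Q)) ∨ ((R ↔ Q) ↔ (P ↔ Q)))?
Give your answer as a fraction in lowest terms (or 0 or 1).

Q → P = 1/8 → 7/8 = 1
(Q → P) ↔ R = 1 ↔ 1/2 = 1/2
Q ∨ P = 1/8 ∨ 7/8 = 7/8
((Q → P) ↔ R) ∨ (Q ∨ P) = 1/2 ∨ 7/8 = 7/8
~Q = ~1/8 = 7/8
Q ↔ Q = 1/8 ↔ 1/8 = 1
~(Q ↔ Q) = ~1 = 0
~Q ∨ ~(Q ↔ Q) = 7/8 ∨ 0 = 7/8
R ↔ Q = 1/2 ↔ 1/8 = 5/8
P ↔ Q = 7/8 ↔ 1/8 = 1/4
(R ↔ Q) ↔ (P ↔ Q) = 5/8 ↔ 1/4 = 5/8
(~Q ∨ ~(Q ↔ Q)) ∨ ((R ↔ Q) ↔ (P ↔ Q)) = 7/8 ∨ 5/8 = 7/8
(((Q → P) ↔ R) ∨ (Q ∨ P)) ∨ ((~Q ∨ ~(Q ↔ Q)) ∨ ((R ↔ Q) ↔ (P ↔ Q))) = 7/8 ∨ 7/8 = 7/8

7/8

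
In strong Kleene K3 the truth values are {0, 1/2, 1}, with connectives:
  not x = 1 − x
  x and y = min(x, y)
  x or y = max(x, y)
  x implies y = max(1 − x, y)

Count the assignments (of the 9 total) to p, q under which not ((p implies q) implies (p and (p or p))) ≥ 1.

3

p = 0, q = 0 ↦ 1  ≥
p = 0, q = 1/2 ↦ 1  ≥
p = 0, q = 1 ↦ 1  ≥
p = 1/2, q = 0 ↦ 1/2  <
p = 1/2, q = 1/2 ↦ 1/2  <
p = 1/2, q = 1 ↦ 1/2  <
p = 1, q = 0 ↦ 0  <
p = 1, q = 1/2 ↦ 0  <
p = 1, q = 1 ↦ 0  <
So 3 of the 9 assignments meet the threshold.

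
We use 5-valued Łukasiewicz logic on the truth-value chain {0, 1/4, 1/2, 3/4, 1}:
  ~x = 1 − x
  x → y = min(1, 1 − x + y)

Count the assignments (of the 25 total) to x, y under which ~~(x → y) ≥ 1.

value 1: 15 assignments (counts)
value 3/4: 4 assignments
value 1/2: 3 assignments
value 1/4: 2 assignments
value 0: 1 assignment
So 15 of the 25 assignments meet the threshold.

15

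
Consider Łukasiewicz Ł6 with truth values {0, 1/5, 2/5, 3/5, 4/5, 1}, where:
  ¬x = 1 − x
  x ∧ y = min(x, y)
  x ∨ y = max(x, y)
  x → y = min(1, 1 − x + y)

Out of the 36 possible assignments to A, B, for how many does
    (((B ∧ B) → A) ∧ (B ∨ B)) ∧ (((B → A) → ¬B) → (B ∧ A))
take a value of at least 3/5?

11

value 1: 1 assignment (counts)
value 4/5: 4 assignments (counts)
value 3/5: 6 assignments (counts)
value 2/5: 8 assignments
value 1/5: 6 assignments
value 0: 11 assignments
So 11 of the 36 assignments meet the threshold.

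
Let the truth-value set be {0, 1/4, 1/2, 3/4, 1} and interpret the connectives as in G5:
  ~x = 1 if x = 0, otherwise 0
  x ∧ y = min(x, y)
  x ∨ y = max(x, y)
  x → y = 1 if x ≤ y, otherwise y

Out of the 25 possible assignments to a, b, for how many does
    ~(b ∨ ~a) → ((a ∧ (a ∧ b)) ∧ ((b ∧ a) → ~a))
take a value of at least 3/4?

value 1: 21 assignments (counts)
value 0: 4 assignments
So 21 of the 25 assignments meet the threshold.

21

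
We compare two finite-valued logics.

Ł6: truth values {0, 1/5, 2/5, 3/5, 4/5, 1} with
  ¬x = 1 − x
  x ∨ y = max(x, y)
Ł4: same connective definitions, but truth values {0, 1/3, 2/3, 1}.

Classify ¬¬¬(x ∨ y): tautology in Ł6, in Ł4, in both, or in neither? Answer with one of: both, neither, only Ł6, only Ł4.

In Ł6: at x = 0, y = 1/5 the value is 4/5 — not a tautology.
In Ł4: at x = 0, y = 1/3 the value is 2/3 — not a tautology.

neither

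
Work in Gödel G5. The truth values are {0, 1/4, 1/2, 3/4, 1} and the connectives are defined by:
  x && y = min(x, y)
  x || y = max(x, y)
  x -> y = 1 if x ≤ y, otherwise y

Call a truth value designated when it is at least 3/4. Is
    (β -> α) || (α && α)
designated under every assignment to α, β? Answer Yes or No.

No

Counterexample: take α = 0, β = 1/4.
β -> α = 1/4 -> 0 = 0
α && α = 0 && 0 = 0
(β -> α) || (α && α) = 0 || 0 = 0
This gives 0, which is below 3/4.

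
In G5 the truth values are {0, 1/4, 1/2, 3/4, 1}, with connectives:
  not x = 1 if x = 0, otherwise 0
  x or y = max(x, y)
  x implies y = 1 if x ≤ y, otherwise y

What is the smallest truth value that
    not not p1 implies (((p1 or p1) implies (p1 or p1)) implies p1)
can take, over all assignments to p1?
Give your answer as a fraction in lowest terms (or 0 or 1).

1/4

Take p1 = 1/4:
not p1 = not 1/4 = 0
not not p1 = not 0 = 1
p1 or p1 = 1/4 or 1/4 = 1/4
p1 or p1 = 1/4 or 1/4 = 1/4
(p1 or p1) implies (p1 or p1) = 1/4 implies 1/4 = 1
((p1 or p1) implies (p1 or p1)) implies p1 = 1 implies 1/4 = 1/4
not not p1 implies (((p1 or p1) implies (p1 or p1)) implies p1) = 1 implies 1/4 = 1/4
No assignment yields a value below 1/4, so this is the minimum.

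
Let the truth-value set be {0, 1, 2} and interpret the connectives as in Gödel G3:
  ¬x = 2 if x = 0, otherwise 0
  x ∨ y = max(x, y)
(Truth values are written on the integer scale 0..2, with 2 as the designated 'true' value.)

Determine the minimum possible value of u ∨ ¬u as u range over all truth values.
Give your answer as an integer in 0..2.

1

Take u = 1:
¬u = ¬1 = 0
u ∨ ¬u = 1 ∨ 0 = 1
No assignment yields a value below 1, so this is the minimum.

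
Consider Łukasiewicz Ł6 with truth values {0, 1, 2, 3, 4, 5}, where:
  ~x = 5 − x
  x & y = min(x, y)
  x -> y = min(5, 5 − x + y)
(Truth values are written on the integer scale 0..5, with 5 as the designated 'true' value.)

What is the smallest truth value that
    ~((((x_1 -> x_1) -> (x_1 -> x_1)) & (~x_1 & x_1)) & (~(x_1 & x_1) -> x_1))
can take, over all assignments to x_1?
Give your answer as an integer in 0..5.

3

Take x_1 = 2:
x_1 -> x_1 = 2 -> 2 = 5
x_1 -> x_1 = 2 -> 2 = 5
(x_1 -> x_1) -> (x_1 -> x_1) = 5 -> 5 = 5
~x_1 = ~2 = 3
~x_1 & x_1 = 3 & 2 = 2
((x_1 -> x_1) -> (x_1 -> x_1)) & (~x_1 & x_1) = 5 & 2 = 2
x_1 & x_1 = 2 & 2 = 2
~(x_1 & x_1) = ~2 = 3
~(x_1 & x_1) -> x_1 = 3 -> 2 = 4
(((x_1 -> x_1) -> (x_1 -> x_1)) & (~x_1 & x_1)) & (~(x_1 & x_1) -> x_1) = 2 & 4 = 2
~((((x_1 -> x_1) -> (x_1 -> x_1)) & (~x_1 & x_1)) & (~(x_1 & x_1) -> x_1)) = ~2 = 3
No assignment yields a value below 3, so this is the minimum.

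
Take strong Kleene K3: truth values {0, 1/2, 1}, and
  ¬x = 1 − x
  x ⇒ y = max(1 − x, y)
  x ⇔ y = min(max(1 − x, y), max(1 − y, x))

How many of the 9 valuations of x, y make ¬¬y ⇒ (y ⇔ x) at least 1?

x = 0, y = 0 ↦ 1  ≥
x = 0, y = 1/2 ↦ 1/2  <
x = 0, y = 1 ↦ 0  <
x = 1/2, y = 0 ↦ 1  ≥
x = 1/2, y = 1/2 ↦ 1/2  <
x = 1/2, y = 1 ↦ 1/2  <
x = 1, y = 0 ↦ 1  ≥
x = 1, y = 1/2 ↦ 1/2  <
x = 1, y = 1 ↦ 1  ≥
So 4 of the 9 assignments meet the threshold.

4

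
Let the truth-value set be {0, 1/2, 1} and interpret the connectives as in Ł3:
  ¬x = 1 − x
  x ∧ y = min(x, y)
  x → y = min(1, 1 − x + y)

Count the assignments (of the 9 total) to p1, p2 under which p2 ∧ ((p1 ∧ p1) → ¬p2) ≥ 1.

p1 = 0, p2 = 0 ↦ 0  <
p1 = 0, p2 = 1/2 ↦ 1/2  <
p1 = 0, p2 = 1 ↦ 1  ≥
p1 = 1/2, p2 = 0 ↦ 0  <
p1 = 1/2, p2 = 1/2 ↦ 1/2  <
p1 = 1/2, p2 = 1 ↦ 1/2  <
p1 = 1, p2 = 0 ↦ 0  <
p1 = 1, p2 = 1/2 ↦ 1/2  <
p1 = 1, p2 = 1 ↦ 0  <
So 1 of the 9 assignments meets the threshold.

1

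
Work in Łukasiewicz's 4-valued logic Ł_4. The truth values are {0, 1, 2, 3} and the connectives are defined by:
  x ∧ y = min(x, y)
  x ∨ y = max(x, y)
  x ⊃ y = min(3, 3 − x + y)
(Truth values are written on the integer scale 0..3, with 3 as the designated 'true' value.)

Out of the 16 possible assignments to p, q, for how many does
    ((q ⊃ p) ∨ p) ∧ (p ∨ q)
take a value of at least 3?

4

p = 0, q = 0 ↦ 0  <
p = 0, q = 1 ↦ 1  <
p = 0, q = 2 ↦ 1  <
p = 0, q = 3 ↦ 0  <
p = 1, q = 0 ↦ 1  <
p = 1, q = 1 ↦ 1  <
p = 1, q = 2 ↦ 2  <
p = 1, q = 3 ↦ 1  <
p = 2, q = 0 ↦ 2  <
p = 2, q = 1 ↦ 2  <
p = 2, q = 2 ↦ 2  <
p = 2, q = 3 ↦ 2  <
p = 3, q = 0 ↦ 3  ≥
p = 3, q = 1 ↦ 3  ≥
p = 3, q = 2 ↦ 3  ≥
p = 3, q = 3 ↦ 3  ≥
So 4 of the 16 assignments meet the threshold.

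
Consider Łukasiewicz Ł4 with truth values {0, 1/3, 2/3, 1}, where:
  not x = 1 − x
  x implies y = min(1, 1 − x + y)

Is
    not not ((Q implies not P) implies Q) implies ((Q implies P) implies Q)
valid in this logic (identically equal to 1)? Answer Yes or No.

No

Counterexample: take P = 2/3, Q = 2/3.
not P = not 2/3 = 1/3
Q implies not P = 2/3 implies 1/3 = 2/3
(Q implies not P) implies Q = 2/3 implies 2/3 = 1
not ((Q implies not P) implies Q) = not 1 = 0
not not ((Q implies not P) implies Q) = not 0 = 1
Q implies P = 2/3 implies 2/3 = 1
(Q implies P) implies Q = 1 implies 2/3 = 2/3
not not ((Q implies not P) implies Q) implies ((Q implies P) implies Q) = 1 implies 2/3 = 2/3
This gives 2/3 ≠ 1.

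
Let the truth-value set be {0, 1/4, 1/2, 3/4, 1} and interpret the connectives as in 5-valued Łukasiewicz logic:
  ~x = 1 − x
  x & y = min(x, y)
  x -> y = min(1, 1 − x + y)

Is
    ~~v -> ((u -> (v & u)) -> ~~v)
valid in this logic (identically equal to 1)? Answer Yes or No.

At u = 1/2, v = 3/4, for instance:
~v = ~3/4 = 1/4
~~v = ~1/4 = 3/4
v & u = 3/4 & 1/2 = 1/2
u -> (v & u) = 1/2 -> 1/2 = 1
(u -> (v & u)) -> ~~v = 1 -> 3/4 = 3/4
~~v -> ((u -> (v & u)) -> ~~v) = 3/4 -> 3/4 = 1
and checking the remaining 24 assignments likewise gives ≥ 1 in every case.

Yes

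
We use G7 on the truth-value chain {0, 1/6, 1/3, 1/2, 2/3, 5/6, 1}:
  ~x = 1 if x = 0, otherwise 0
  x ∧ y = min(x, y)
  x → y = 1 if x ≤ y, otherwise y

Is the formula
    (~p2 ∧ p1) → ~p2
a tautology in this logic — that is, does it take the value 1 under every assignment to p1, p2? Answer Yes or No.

Yes

At p1 = 1/3, p2 = 5/6, for instance:
~p2 = ~5/6 = 0
~p2 ∧ p1 = 0 ∧ 1/3 = 0
(~p2 ∧ p1) → ~p2 = 0 → 0 = 1
and checking the remaining 48 assignments likewise gives ≥ 1 in every case.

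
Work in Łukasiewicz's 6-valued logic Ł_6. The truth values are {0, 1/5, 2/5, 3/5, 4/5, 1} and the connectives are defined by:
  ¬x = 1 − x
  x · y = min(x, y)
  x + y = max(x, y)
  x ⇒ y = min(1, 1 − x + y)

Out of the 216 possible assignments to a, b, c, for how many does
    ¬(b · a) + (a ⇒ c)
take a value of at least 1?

value 1: 141 assignments (counts)
value 4/5: 35 assignments
value 3/5: 22 assignments
value 2/5: 12 assignments
value 1/5: 5 assignments
value 0: 1 assignment
So 141 of the 216 assignments meet the threshold.

141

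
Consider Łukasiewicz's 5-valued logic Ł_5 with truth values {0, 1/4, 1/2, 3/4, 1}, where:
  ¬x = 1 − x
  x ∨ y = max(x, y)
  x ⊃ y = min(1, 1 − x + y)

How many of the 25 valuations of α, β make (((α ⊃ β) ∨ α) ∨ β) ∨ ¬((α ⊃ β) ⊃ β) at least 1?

19

value 1: 19 assignments (counts)
value 3/4: 5 assignments
value 1/2: 1 assignment
So 19 of the 25 assignments meet the threshold.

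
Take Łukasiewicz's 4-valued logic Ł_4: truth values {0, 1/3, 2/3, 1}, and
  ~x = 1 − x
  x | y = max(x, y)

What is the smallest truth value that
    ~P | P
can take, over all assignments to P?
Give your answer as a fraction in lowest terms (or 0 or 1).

Take P = 1/3:
~P = ~1/3 = 2/3
~P | P = 2/3 | 1/3 = 2/3
No assignment yields a value below 2/3, so this is the minimum.

2/3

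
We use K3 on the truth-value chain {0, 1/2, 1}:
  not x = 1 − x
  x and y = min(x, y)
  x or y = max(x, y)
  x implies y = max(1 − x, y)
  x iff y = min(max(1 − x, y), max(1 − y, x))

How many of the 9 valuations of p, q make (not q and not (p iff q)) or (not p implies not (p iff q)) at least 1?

4

p = 0, q = 0 ↦ 0  <
p = 0, q = 1/2 ↦ 1/2  <
p = 0, q = 1 ↦ 1  ≥
p = 1/2, q = 0 ↦ 1/2  <
p = 1/2, q = 1/2 ↦ 1/2  <
p = 1/2, q = 1 ↦ 1/2  <
p = 1, q = 0 ↦ 1  ≥
p = 1, q = 1/2 ↦ 1  ≥
p = 1, q = 1 ↦ 1  ≥
So 4 of the 9 assignments meet the threshold.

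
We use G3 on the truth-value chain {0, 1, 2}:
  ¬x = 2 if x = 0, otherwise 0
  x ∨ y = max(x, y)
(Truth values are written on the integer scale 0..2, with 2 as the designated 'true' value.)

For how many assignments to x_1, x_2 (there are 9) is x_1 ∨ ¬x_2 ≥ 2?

x_1 = 0, x_2 = 0 ↦ 2  ≥
x_1 = 0, x_2 = 1 ↦ 0  <
x_1 = 0, x_2 = 2 ↦ 0  <
x_1 = 1, x_2 = 0 ↦ 2  ≥
x_1 = 1, x_2 = 1 ↦ 1  <
x_1 = 1, x_2 = 2 ↦ 1  <
x_1 = 2, x_2 = 0 ↦ 2  ≥
x_1 = 2, x_2 = 1 ↦ 2  ≥
x_1 = 2, x_2 = 2 ↦ 2  ≥
So 5 of the 9 assignments meet the threshold.

5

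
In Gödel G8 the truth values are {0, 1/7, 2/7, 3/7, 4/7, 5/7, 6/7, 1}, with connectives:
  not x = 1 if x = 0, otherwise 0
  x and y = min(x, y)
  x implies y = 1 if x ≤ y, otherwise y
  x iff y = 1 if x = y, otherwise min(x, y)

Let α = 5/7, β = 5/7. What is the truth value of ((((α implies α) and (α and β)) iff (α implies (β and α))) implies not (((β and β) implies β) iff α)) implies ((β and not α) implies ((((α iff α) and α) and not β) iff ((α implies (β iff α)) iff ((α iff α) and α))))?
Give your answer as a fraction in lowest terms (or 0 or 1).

1

α implies α = 5/7 implies 5/7 = 1
α and β = 5/7 and 5/7 = 5/7
(α implies α) and (α and β) = 1 and 5/7 = 5/7
β and α = 5/7 and 5/7 = 5/7
α implies (β and α) = 5/7 implies 5/7 = 1
((α implies α) and (α and β)) iff (α implies (β and α)) = 5/7 iff 1 = 5/7
β and β = 5/7 and 5/7 = 5/7
(β and β) implies β = 5/7 implies 5/7 = 1
((β and β) implies β) iff α = 1 iff 5/7 = 5/7
not (((β and β) implies β) iff α) = not 5/7 = 0
(((α implies α) and (α and β)) iff (α implies (β and α))) implies not (((β and β) implies β) iff α) = 5/7 implies 0 = 0
not α = not 5/7 = 0
β and not α = 5/7 and 0 = 0
α iff α = 5/7 iff 5/7 = 1
(α iff α) and α = 1 and 5/7 = 5/7
not β = not 5/7 = 0
((α iff α) and α) and not β = 5/7 and 0 = 0
β iff α = 5/7 iff 5/7 = 1
α implies (β iff α) = 5/7 implies 1 = 1
α iff α = 5/7 iff 5/7 = 1
(α iff α) and α = 1 and 5/7 = 5/7
(α implies (β iff α)) iff ((α iff α) and α) = 1 iff 5/7 = 5/7
(((α iff α) and α) and not β) iff ((α implies (β iff α)) iff ((α iff α) and α)) = 0 iff 5/7 = 0
(β and not α) implies ((((α iff α) and α) and not β) iff ((α implies (β iff α)) iff ((α iff α) and α))) = 0 implies 0 = 1
((((α implies α) and (α and β)) iff (α implies (β and α))) implies not (((β and β) implies β) iff α)) implies ((β and not α) implies ((((α iff α) and α) and not β) iff ((α implies (β iff α)) iff ((α iff α) and α)))) = 0 implies 1 = 1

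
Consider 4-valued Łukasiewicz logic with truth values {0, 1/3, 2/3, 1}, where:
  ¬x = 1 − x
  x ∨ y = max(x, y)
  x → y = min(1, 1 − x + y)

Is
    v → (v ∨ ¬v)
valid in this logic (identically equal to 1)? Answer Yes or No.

Yes

v = 0 ↦ 1
v = 1/3 ↦ 1
v = 2/3 ↦ 1
v = 1 ↦ 1
Every assignment gives a value ≥ 1.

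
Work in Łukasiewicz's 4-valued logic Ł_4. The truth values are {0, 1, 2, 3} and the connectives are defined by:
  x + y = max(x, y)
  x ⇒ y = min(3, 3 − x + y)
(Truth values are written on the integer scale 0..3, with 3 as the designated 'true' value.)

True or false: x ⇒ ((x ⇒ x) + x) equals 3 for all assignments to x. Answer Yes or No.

x = 0 ↦ 3
x = 1 ↦ 3
x = 2 ↦ 3
x = 3 ↦ 3
Every assignment gives a value ≥ 3.

Yes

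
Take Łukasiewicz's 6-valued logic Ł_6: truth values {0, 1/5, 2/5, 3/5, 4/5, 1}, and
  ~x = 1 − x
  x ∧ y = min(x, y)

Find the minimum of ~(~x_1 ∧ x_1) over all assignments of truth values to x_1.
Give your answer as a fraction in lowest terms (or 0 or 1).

3/5

Take x_1 = 2/5:
~x_1 = ~2/5 = 3/5
~x_1 ∧ x_1 = 3/5 ∧ 2/5 = 2/5
~(~x_1 ∧ x_1) = ~2/5 = 3/5
No assignment yields a value below 3/5, so this is the minimum.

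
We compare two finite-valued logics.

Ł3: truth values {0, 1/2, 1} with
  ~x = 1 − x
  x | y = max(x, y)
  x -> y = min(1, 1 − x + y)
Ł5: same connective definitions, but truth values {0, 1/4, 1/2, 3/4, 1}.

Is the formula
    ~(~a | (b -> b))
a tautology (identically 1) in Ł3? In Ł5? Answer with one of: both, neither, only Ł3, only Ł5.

In Ł3: at a = 0, b = 0 the value is 0 — not a tautology.
In Ł5: at a = 0, b = 0 the value is 0 — not a tautology.

neither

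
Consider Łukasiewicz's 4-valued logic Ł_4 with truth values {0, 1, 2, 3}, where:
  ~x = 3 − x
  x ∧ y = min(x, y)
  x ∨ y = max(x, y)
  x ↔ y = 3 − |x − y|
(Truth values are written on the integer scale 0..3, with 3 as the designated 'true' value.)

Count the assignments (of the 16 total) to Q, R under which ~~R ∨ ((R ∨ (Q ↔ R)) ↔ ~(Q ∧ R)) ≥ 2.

Q = 0, R = 0 ↦ 3  ≥
Q = 0, R = 1 ↦ 2  ≥
Q = 0, R = 2 ↦ 2  ≥
Q = 0, R = 3 ↦ 3  ≥
Q = 1, R = 0 ↦ 2  ≥
Q = 1, R = 1 ↦ 2  ≥
Q = 1, R = 2 ↦ 3  ≥
Q = 1, R = 3 ↦ 3  ≥
Q = 2, R = 0 ↦ 1  <
Q = 2, R = 1 ↦ 3  ≥
Q = 2, R = 2 ↦ 2  ≥
Q = 2, R = 3 ↦ 3  ≥
Q = 3, R = 0 ↦ 0  <
Q = 3, R = 1 ↦ 2  ≥
Q = 3, R = 2 ↦ 2  ≥
Q = 3, R = 3 ↦ 3  ≥
So 14 of the 16 assignments meet the threshold.

14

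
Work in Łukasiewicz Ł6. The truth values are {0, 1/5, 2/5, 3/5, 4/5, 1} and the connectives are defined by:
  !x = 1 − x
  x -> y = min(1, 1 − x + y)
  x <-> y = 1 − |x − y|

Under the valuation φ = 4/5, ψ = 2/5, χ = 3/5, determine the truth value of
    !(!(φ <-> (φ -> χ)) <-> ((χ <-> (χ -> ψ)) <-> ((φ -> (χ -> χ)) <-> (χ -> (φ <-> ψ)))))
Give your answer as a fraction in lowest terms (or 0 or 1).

4/5

φ -> χ = 4/5 -> 3/5 = 4/5
φ <-> (φ -> χ) = 4/5 <-> 4/5 = 1
!(φ <-> (φ -> χ)) = !1 = 0
χ -> ψ = 3/5 -> 2/5 = 4/5
χ <-> (χ -> ψ) = 3/5 <-> 4/5 = 4/5
χ -> χ = 3/5 -> 3/5 = 1
φ -> (χ -> χ) = 4/5 -> 1 = 1
φ <-> ψ = 4/5 <-> 2/5 = 3/5
χ -> (φ <-> ψ) = 3/5 -> 3/5 = 1
(φ -> (χ -> χ)) <-> (χ -> (φ <-> ψ)) = 1 <-> 1 = 1
(χ <-> (χ -> ψ)) <-> ((φ -> (χ -> χ)) <-> (χ -> (φ <-> ψ))) = 4/5 <-> 1 = 4/5
!(φ <-> (φ -> χ)) <-> ((χ <-> (χ -> ψ)) <-> ((φ -> (χ -> χ)) <-> (χ -> (φ <-> ψ)))) = 0 <-> 4/5 = 1/5
!(!(φ <-> (φ -> χ)) <-> ((χ <-> (χ -> ψ)) <-> ((φ -> (χ -> χ)) <-> (χ -> (φ <-> ψ))))) = !1/5 = 4/5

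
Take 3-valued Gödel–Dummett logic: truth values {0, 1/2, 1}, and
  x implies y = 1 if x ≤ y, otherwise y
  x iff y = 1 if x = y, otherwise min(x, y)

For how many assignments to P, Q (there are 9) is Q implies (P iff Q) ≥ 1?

P = 0, Q = 0 ↦ 1  ≥
P = 0, Q = 1/2 ↦ 0  <
P = 0, Q = 1 ↦ 0  <
P = 1/2, Q = 0 ↦ 1  ≥
P = 1/2, Q = 1/2 ↦ 1  ≥
P = 1/2, Q = 1 ↦ 1/2  <
P = 1, Q = 0 ↦ 1  ≥
P = 1, Q = 1/2 ↦ 1  ≥
P = 1, Q = 1 ↦ 1  ≥
So 6 of the 9 assignments meet the threshold.

6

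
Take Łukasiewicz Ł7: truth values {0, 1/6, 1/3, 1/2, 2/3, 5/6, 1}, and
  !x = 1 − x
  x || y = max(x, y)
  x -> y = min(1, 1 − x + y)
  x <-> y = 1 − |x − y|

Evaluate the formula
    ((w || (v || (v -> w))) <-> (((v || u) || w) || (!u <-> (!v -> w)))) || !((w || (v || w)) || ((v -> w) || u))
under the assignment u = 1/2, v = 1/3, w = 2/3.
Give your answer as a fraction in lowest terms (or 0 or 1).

v -> w = 1/3 -> 2/3 = 1
v || (v -> w) = 1/3 || 1 = 1
w || (v || (v -> w)) = 2/3 || 1 = 1
v || u = 1/3 || 1/2 = 1/2
(v || u) || w = 1/2 || 2/3 = 2/3
!u = !1/2 = 1/2
!v = !1/3 = 2/3
!v -> w = 2/3 -> 2/3 = 1
!u <-> (!v -> w) = 1/2 <-> 1 = 1/2
((v || u) || w) || (!u <-> (!v -> w)) = 2/3 || 1/2 = 2/3
(w || (v || (v -> w))) <-> (((v || u) || w) || (!u <-> (!v -> w))) = 1 <-> 2/3 = 2/3
v || w = 1/3 || 2/3 = 2/3
w || (v || w) = 2/3 || 2/3 = 2/3
v -> w = 1/3 -> 2/3 = 1
(v -> w) || u = 1 || 1/2 = 1
(w || (v || w)) || ((v -> w) || u) = 2/3 || 1 = 1
!((w || (v || w)) || ((v -> w) || u)) = !1 = 0
((w || (v || (v -> w))) <-> (((v || u) || w) || (!u <-> (!v -> w)))) || !((w || (v || w)) || ((v -> w) || u)) = 2/3 || 0 = 2/3

2/3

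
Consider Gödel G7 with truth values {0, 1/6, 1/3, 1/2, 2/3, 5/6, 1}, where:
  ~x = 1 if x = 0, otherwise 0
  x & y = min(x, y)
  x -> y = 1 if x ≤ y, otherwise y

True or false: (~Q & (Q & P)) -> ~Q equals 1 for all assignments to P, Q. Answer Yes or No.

Yes

At P = 2/3, Q = 1, for instance:
~Q = ~1 = 0
Q & P = 1 & 2/3 = 2/3
~Q & (Q & P) = 0 & 2/3 = 0
(~Q & (Q & P)) -> ~Q = 0 -> 0 = 1
and checking the remaining 48 assignments likewise gives ≥ 1 in every case.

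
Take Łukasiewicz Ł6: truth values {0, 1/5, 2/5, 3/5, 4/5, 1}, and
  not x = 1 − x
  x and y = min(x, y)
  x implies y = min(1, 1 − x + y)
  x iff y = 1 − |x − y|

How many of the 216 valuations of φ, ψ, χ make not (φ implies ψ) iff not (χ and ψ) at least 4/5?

64

value 1: 26 assignments (counts)
value 4/5: 38 assignments (counts)
value 3/5: 44 assignments
value 2/5: 44 assignments
value 1/5: 38 assignments
value 0: 26 assignments
So 64 of the 216 assignments meet the threshold.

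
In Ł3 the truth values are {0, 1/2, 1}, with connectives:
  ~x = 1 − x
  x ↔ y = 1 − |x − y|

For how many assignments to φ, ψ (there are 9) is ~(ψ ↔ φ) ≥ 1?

2

φ = 0, ψ = 0 ↦ 0  <
φ = 0, ψ = 1/2 ↦ 1/2  <
φ = 0, ψ = 1 ↦ 1  ≥
φ = 1/2, ψ = 0 ↦ 1/2  <
φ = 1/2, ψ = 1/2 ↦ 0  <
φ = 1/2, ψ = 1 ↦ 1/2  <
φ = 1, ψ = 0 ↦ 1  ≥
φ = 1, ψ = 1/2 ↦ 1/2  <
φ = 1, ψ = 1 ↦ 0  <
So 2 of the 9 assignments meet the threshold.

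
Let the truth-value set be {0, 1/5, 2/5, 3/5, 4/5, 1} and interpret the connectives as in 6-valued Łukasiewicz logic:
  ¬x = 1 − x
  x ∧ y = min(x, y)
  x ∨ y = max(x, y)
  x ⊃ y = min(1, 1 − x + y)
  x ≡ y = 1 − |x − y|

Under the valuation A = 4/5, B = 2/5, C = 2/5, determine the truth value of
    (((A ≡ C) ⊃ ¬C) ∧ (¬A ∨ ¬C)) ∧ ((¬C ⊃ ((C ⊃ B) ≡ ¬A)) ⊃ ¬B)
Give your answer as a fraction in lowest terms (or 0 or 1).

A ≡ C = 4/5 ≡ 2/5 = 3/5
¬C = ¬2/5 = 3/5
(A ≡ C) ⊃ ¬C = 3/5 ⊃ 3/5 = 1
¬A = ¬4/5 = 1/5
¬C = ¬2/5 = 3/5
¬A ∨ ¬C = 1/5 ∨ 3/5 = 3/5
((A ≡ C) ⊃ ¬C) ∧ (¬A ∨ ¬C) = 1 ∧ 3/5 = 3/5
¬C = ¬2/5 = 3/5
C ⊃ B = 2/5 ⊃ 2/5 = 1
¬A = ¬4/5 = 1/5
(C ⊃ B) ≡ ¬A = 1 ≡ 1/5 = 1/5
¬C ⊃ ((C ⊃ B) ≡ ¬A) = 3/5 ⊃ 1/5 = 3/5
¬B = ¬2/5 = 3/5
(¬C ⊃ ((C ⊃ B) ≡ ¬A)) ⊃ ¬B = 3/5 ⊃ 3/5 = 1
(((A ≡ C) ⊃ ¬C) ∧ (¬A ∨ ¬C)) ∧ ((¬C ⊃ ((C ⊃ B) ≡ ¬A)) ⊃ ¬B) = 3/5 ∧ 1 = 3/5

3/5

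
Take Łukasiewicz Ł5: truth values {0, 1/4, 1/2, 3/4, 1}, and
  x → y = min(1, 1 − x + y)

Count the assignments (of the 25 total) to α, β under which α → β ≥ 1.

value 1: 15 assignments (counts)
value 3/4: 4 assignments
value 1/2: 3 assignments
value 1/4: 2 assignments
value 0: 1 assignment
So 15 of the 25 assignments meet the threshold.

15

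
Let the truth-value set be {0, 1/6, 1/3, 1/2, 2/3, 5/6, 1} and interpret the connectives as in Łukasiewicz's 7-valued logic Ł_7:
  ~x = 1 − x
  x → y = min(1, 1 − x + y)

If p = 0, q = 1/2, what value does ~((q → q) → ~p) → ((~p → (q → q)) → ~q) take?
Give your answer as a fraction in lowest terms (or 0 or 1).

1

q → q = 1/2 → 1/2 = 1
~p = ~0 = 1
(q → q) → ~p = 1 → 1 = 1
~((q → q) → ~p) = ~1 = 0
~p = ~0 = 1
q → q = 1/2 → 1/2 = 1
~p → (q → q) = 1 → 1 = 1
~q = ~1/2 = 1/2
(~p → (q → q)) → ~q = 1 → 1/2 = 1/2
~((q → q) → ~p) → ((~p → (q → q)) → ~q) = 0 → 1/2 = 1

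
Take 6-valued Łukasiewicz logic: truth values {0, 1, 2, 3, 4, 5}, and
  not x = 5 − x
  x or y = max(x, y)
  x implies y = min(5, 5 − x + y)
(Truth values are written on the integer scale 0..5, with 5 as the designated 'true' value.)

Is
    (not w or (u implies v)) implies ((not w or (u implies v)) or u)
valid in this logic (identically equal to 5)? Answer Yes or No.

At u = 5, v = 5, w = 1, for instance:
not w = not 1 = 4
u implies v = 5 implies 5 = 5
not w or (u implies v) = 4 or 5 = 5
(not w or (u implies v)) or u = 5 or 5 = 5
(not w or (u implies v)) implies ((not w or (u implies v)) or u) = 5 implies 5 = 5
and checking the remaining 215 assignments likewise gives ≥ 5 in every case.

Yes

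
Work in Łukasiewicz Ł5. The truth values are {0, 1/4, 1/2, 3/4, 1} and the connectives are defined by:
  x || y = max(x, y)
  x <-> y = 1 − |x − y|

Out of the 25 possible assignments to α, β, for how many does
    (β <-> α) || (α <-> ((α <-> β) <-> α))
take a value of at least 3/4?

value 1: 6 assignments (counts)
value 3/4: 9 assignments (counts)
value 1/2: 5 assignments
value 1/4: 3 assignments
value 0: 2 assignments
So 15 of the 25 assignments meet the threshold.

15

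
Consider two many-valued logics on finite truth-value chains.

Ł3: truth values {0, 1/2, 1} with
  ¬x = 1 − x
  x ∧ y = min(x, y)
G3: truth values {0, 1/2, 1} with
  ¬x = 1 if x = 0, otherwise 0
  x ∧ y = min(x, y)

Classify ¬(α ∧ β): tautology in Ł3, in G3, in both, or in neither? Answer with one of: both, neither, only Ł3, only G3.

In Ł3: at α = 1/2, β = 1/2 the value is 1/2 — not a tautology.
In G3: at α = 1/2, β = 1/2 the value is 0 — not a tautology.

neither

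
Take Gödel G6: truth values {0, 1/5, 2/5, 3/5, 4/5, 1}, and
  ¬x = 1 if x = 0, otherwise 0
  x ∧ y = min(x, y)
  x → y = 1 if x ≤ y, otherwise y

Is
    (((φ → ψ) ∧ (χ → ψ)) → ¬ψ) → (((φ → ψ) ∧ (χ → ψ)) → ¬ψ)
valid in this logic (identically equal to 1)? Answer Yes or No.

Yes

At φ = 2/5, ψ = 2/5, χ = 2/5, for instance:
φ → ψ = 2/5 → 2/5 = 1
χ → ψ = 2/5 → 2/5 = 1
(φ → ψ) ∧ (χ → ψ) = 1 ∧ 1 = 1
¬ψ = ¬2/5 = 0
((φ → ψ) ∧ (χ → ψ)) → ¬ψ = 1 → 0 = 0
(((φ → ψ) ∧ (χ → ψ)) → ¬ψ) → (((φ → ψ) ∧ (χ → ψ)) → ¬ψ) = 0 → 0 = 1
and checking the remaining 215 assignments likewise gives ≥ 1 in every case.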